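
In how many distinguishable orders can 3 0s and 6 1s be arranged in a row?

84

Choose positions for the 0s: C(9,3) = 84.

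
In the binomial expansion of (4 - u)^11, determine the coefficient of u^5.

The general term is C(11,j)·(4)^j·(-u)^(11-j); the u^5 term has j = 6.
C(11,6) = 462.
Coefficient = C(11,6) · 4^6 · (-1)^5 = 462 · 4096 · (-1) = -1892352.

-1892352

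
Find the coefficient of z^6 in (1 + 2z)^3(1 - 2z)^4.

-64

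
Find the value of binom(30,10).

C(30,10) = (30·29·28·27·26·25·24·23·22·21) / 10! = 109027350432000 / 3628800 = 30045015.

30045015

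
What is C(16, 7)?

11440

C(16,7) = (16·15·14·13·12·11·10) / 7! = 57657600 / 5040 = 11440.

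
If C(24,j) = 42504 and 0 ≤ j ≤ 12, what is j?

C(24,j) increases on 0 ≤ j ≤ 12. C(24,4) = 10626 and C(24,5) = 42504, so j = 5.

5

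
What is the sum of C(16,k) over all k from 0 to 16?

Setting x = 1 in (1+x)^16 gives Σ C(16,k) = 2^16 = 65536.

65536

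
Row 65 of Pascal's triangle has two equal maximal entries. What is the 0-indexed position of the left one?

For odd n = 65, C(65,m) peaks at m = (n−1)/2 and (n+1)/2; the lower is 32.

32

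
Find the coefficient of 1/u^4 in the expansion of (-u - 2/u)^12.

126720

General term: C(12,j)·(-u)^j·(-2/u)^(12-j), with u-exponent 1j − 1(12−j) = 2j − 12.
Set 2j − 12 = -4: j = 4.
C(12,4) = 495; (-1)^4 = 1; (-2)^8 = 256.
Coefficient = 495 · 1 · 256 = 126720.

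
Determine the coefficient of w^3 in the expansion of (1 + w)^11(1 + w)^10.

(1 + w)^11(1 + w)^10 = (1 + w)^21, so the coefficient of w^3 is C(21,3)·1^3 = 1330·1 = 1330.

1330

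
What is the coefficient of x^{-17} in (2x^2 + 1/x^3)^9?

General term: C(9,j)·(2x^2)^j·(1/x^3)^(9-j), with x-exponent 2j − 3(9−j) = 5j − 27.
Set 5j − 27 = -17: j = 2.
C(9,2) = 36; 2^2 = 4; 1^7 = 1.
Coefficient = 36 · 4 · 1 = 144.

144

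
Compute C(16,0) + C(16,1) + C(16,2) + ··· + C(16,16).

Setting x = 1 in (1+x)^16 gives Σ C(16,k) = 2^16 = 65536.

65536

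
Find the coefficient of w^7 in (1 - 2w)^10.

The general term is C(10,j)·(1)^j·(-2w)^(10-j); the w^7 term has j = 3.
C(10,3) = 120.
Coefficient = C(10,3) · (-2)^7 = 120 · (-128) = -15360.

-15360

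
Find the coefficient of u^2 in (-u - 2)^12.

The general term is C(12,j)·(-u)^j·(-2)^(12-j); the u^2 term has j = 2.
C(12,2) = 66.
Coefficient = C(12,2) · (-2)^10 = 66 · 1024 = 67584.

67584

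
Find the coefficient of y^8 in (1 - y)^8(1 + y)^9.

Coefficient of y^8 = Σ_{j} C(8,j)·(-1)^j·C(9,8-j)·1^(8-j) for j from 0 to 8.
= 9 + (-288) + 2352 + (-7056) + 8820 + (-4704) + 1008 + (-72) + 1 = 70.

70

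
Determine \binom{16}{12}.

1820

C(16,12) = C(16,4) by symmetry.
C(16,4) = (16·15·14·13) / 4! = 43680 / 24 = 1820.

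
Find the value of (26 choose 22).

C(26,22) = C(26,4) by symmetry.
C(26,4) = (26·25·24·23) / 4! = 358800 / 24 = 14950.

14950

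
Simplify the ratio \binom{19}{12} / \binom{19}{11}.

2/3

C(n,k+1)/C(n,k) = (n−k)/(k+1) = (19−11)/(11+1) = 8/12 = 2/3.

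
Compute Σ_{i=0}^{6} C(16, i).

1 + 16 + 120 + 560 + 1820 + 4368 + 8008 = 14893.

14893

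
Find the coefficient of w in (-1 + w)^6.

The general term is C(6,j)·(-1)^j·(w)^(6-j); the w^1 term has j = 5.
C(6,5) = 6.
Coefficient = C(6,5) · (-1)^5 = 6 · (-1) = -6.

-6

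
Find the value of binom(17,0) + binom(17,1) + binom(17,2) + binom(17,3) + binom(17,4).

3214

1 + 17 + 136 + 680 + 2380 = 3214.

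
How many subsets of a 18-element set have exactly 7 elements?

31824

Choose the 7 positions: C(18,7) = 31824.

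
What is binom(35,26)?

C(35,26) = C(35,9) by symmetry.
C(35,9) = (35·34·33·32·31·30·29·28·27) / 9! = 25622035084800 / 362880 = 70607460.

70607460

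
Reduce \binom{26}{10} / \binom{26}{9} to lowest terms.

17/10

C(n,k+1)/C(n,k) = (n−k)/(k+1) = (26−9)/(9+1) = 17/10.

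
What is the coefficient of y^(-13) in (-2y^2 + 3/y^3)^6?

General term: C(6,j)·(-2y^2)^j·(3/y^3)^(6-j), with y-exponent 2j − 3(6−j) = 5j − 18.
Set 5j − 18 = -13: j = 1.
C(6,1) = 6; (-2)^1 = -2; 3^5 = 243.
Coefficient = 6 · (-2) · 243 = -2916.

-2916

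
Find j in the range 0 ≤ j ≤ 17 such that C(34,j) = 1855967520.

15

C(34,j) increases on 0 ≤ j ≤ 17. C(34,14) = 1391975640 and C(34,15) = 1855967520, so j = 15.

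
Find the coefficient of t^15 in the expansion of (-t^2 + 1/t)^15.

3003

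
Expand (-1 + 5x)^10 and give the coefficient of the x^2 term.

The general term is C(10,j)·(-1)^j·(5x)^(10-j); the x^2 term has j = 8.
C(10,8) = 45.
Coefficient = C(10,8) · 5^2 = 45 · 25 = 1125.

1125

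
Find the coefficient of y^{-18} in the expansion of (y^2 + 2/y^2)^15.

General term: C(15,j)·(y^2)^j·(2/y^2)^(15-j), with y-exponent 2j − 2(15−j) = 4j − 30.
Set 4j − 30 = -18: j = 3.
C(15,3) = 455; 1^3 = 1; 2^12 = 4096.
Coefficient = 455 · 1 · 4096 = 1863680.

1863680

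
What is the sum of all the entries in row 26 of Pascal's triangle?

67108864

The entries of row 26 sum to 2^26 = 67108864.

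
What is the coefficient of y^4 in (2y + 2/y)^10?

122880

General term: C(10,j)·(2y)^j·(2/y)^(10-j), with y-exponent 1j − 1(10−j) = 2j − 10.
Set 2j − 10 = 4: j = 7.
C(10,7) = 120; 2^7 = 128; 2^3 = 8.
Coefficient = 120 · 128 · 8 = 122880.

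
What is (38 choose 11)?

C(38,11) = (38·37·36·35·34·33·32·31·30·29·28) / 11! = 48032775105638400 / 39916800 = 1203322288.

1203322288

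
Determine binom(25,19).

177100

C(25,19) = C(25,6) by symmetry.
C(25,6) = (25·24·23·22·21·20) / 6! = 127512000 / 720 = 177100.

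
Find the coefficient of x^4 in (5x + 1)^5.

The general term is C(5,j)·(5x)^j·(1)^(5-j); the x^4 term has j = 4.
C(5,4) = 5.
Coefficient = C(5,4) · 5^4 = 5 · 625 = 3125.

3125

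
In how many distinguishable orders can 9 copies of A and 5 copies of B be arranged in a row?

2002

Choose positions for the A's: C(14,9) = 2002.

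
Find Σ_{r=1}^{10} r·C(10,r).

5120

Differentiating (1+x)^10 and setting x=1: Σ r·C(10,r) = 10·2^9 = 5120.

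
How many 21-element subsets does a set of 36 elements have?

5567902560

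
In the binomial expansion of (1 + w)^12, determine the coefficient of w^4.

495

The general term is C(12,j)·(1)^j·(w)^(12-j); the w^4 term has j = 8.
C(12,8) = 495.
Coefficient = C(12,8) = 495.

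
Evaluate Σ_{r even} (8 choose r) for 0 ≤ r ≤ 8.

128

Even-r terms of row 8 sum to 2^7 = 128.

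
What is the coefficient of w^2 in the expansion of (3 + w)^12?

3897234

The general term is C(12,j)·(3)^j·(w)^(12-j); the w^2 term has j = 10.
C(12,10) = 66.
Coefficient = C(12,10) · 3^10 = 66 · 59049 = 3897234.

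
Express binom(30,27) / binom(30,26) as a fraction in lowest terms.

4/27

C(n,k+1)/C(n,k) = (n−k)/(k+1) = (30−26)/(26+1) = 4/27.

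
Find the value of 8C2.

C(8,2) = (8·7) / 2! = 56 / 2 = 28.

28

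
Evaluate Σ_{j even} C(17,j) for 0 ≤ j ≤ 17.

Even-j terms of row 17 sum to 2^16 = 65536.

65536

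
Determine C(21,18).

C(21,18) = C(21,3) by symmetry.
C(21,3) = (21·20·19) / 3! = 7980 / 6 = 1330.

1330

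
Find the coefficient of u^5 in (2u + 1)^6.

The general term is C(6,j)·(2u)^j·(1)^(6-j); the u^5 term has j = 5.
C(6,5) = 6.
Coefficient = C(6,5) · 2^5 = 6 · 32 = 192.

192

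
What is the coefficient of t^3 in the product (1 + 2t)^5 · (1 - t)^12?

Coefficient of t^3 = Σ_{j} C(5,j)·2^j·C(12,3-j)·(-1)^(3-j) for j from 0 to 3.
= (-220) + 660 + (-480) + 80 = 40.

40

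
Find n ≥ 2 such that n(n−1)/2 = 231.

n(n−1)/2 = 231 ⇒ n(n−1) = 462. Since 22·21 = 462, n = 22.

22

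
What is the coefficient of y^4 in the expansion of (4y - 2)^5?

The general term is C(5,j)·(4y)^j·(-2)^(5-j); the y^4 term has j = 4.
C(5,4) = 5.
Coefficient = C(5,4) · 4^4 · (-2)^1 = 5 · 256 · (-2) = -2560.

-2560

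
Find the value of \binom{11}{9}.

55

C(11,9) = C(11,2) by symmetry.
C(11,2) = (11·10) / 2! = 110 / 2 = 55.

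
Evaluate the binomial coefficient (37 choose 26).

854992152

C(37,26) = C(37,11) by symmetry.
C(37,11) = (37·36·35·34·33·32·31·30·29·28·27) / 11! = 34128550732953600 / 39916800 = 854992152.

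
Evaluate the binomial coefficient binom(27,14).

20058300

C(27,14) = C(27,13) by symmetry.
C(27,13) = (27·26·25·24·23·22·21·20·19·18·17·16·15) / 13! = 124903451312640000 / 6227020800 = 20058300.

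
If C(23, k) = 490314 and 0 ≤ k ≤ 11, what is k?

8

C(23,k) increases on 0 ≤ k ≤ 11. C(23,7) = 245157 and C(23,8) = 490314, so k = 8.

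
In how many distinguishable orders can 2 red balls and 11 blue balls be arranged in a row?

Choose positions for the red balls: C(13,2) = 78.

78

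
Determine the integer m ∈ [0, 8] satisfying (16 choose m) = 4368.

5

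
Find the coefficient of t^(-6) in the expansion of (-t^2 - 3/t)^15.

-241805655

General term: C(15,j)·(-t^2)^j·(-3/t)^(15-j), with t-exponent 2j − 1(15−j) = 3j − 15.
Set 3j − 15 = -6: j = 3.
C(15,3) = 455; (-1)^3 = -1; (-3)^12 = 531441.
Coefficient = 455 · (-1) · 531441 = -241805655.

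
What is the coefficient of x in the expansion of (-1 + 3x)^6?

The general term is C(6,j)·(-1)^j·(3x)^(6-j); the x^1 term has j = 5.
C(6,5) = 6.
Coefficient = C(6,5) · (-1)^5 · 3^1 = 6 · (-1) · 3 = -18.

-18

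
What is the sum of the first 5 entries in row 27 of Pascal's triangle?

20854

1 + 27 + 351 + 2925 + 17550 = 20854.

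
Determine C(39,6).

3262623

C(39,6) = (39·38·37·36·35·34) / 6! = 2349088560 / 720 = 3262623.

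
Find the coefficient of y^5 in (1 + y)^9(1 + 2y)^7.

Coefficient of y^5 = Σ_{j} C(9,j)·1^j·C(7,5-j)·2^(5-j) for j from 0 to 5.
= 672 + 5040 + 10080 + 7056 + 1764 + 126 = 24738.

24738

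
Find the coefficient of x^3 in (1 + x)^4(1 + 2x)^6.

Coefficient of x^3 = Σ_{j} C(4,j)·1^j·C(6,3-j)·2^(3-j) for j from 0 to 3.
= 160 + 240 + 72 + 4 = 476.

476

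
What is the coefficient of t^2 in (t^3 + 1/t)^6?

15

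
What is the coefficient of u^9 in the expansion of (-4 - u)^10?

40

The general term is C(10,j)·(-4)^j·(-u)^(10-j); the u^9 term has j = 1.
C(10,1) = 10.
Coefficient = C(10,1) · (-4)^1 · (-1)^9 = 10 · (-4) · (-1) = 40.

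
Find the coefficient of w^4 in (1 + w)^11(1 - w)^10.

Coefficient of w^4 = Σ_{j} C(11,j)·1^j·C(10,4-j)·(-1)^(4-j) for j from 0 to 4.
= 210 + (-1320) + 2475 + (-1650) + 330 = 45.

45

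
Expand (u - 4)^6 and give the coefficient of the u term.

The general term is C(6,j)·(u)^j·(-4)^(6-j); the u^1 term has j = 1.
C(6,1) = 6.
Coefficient = C(6,1) · (-4)^5 = 6 · (-1024) = -6144.

-6144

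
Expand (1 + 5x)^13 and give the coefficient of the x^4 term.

446875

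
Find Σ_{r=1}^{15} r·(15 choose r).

245760

Since r·C(15,r) = 15·C(14,r−1), the sum is 15·2^14 = 15·16384 = 245760.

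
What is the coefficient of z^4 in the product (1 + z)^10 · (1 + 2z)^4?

2586

Coefficient of z^4 = Σ_{j} C(10,j)·1^j·C(4,4-j)·2^(4-j) for j from 0 to 4.
= 16 + 320 + 1080 + 960 + 210 = 2586.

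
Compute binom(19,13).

27132

C(19,13) = C(19,6) by symmetry.
C(19,6) = (19·18·17·16·15·14) / 6! = 19535040 / 720 = 27132.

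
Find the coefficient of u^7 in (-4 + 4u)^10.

The general term is C(10,j)·(-4)^j·(4u)^(10-j); the u^7 term has j = 3.
C(10,3) = 120.
Coefficient = C(10,3) · (-4)^3 · 4^7 = 120 · (-64) · 16384 = -125829120.

-125829120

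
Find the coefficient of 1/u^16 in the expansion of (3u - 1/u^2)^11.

General term: C(11,j)·(3u)^j·(-1/u^2)^(11-j), with u-exponent 1j − 2(11−j) = 3j − 22.
Set 3j − 22 = -16: j = 2.
C(11,2) = 55; 3^2 = 9; (-1)^9 = -1.
Coefficient = 55 · 9 · (-1) = -495.

-495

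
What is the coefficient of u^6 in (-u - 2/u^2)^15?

-3640

General term: C(15,j)·(-u)^j·(-2/u^2)^(15-j), with u-exponent 1j − 2(15−j) = 3j − 30.
Set 3j − 30 = 6: j = 12.
C(15,12) = 455; (-1)^12 = 1; (-2)^3 = -8.
Coefficient = 455 · 1 · (-8) = -3640.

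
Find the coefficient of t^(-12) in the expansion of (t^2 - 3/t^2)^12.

-4330260

General term: C(12,j)·(t^2)^j·(-3/t^2)^(12-j), with t-exponent 2j − 2(12−j) = 4j − 24.
Set 4j − 24 = -12: j = 3.
C(12,3) = 220; 1^3 = 1; (-3)^9 = -19683.
Coefficient = 220 · 1 · (-19683) = -4330260.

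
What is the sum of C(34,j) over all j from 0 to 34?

The entries of row 34 sum to 2^34 = 17179869184.

17179869184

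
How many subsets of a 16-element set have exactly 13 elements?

560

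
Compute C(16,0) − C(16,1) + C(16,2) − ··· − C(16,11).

-1365

The partial alternating sum Σ_{k=0}^{11} (−1)^k C(16,k) = (−1)^11 C(15,11) = -1365.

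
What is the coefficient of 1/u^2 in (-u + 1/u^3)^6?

15

General term: C(6,j)·(-u)^j·(1/u^3)^(6-j), with u-exponent 1j − 3(6−j) = 4j − 18.
Set 4j − 18 = -2: j = 4.
C(6,4) = 15; (-1)^4 = 1; 1^2 = 1.
Coefficient = 15 · 1 · 1 = 15.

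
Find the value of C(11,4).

330

C(11,4) = (11·10·9·8) / 4! = 7920 / 24 = 330.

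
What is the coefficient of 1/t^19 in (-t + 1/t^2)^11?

-11

General term: C(11,j)·(-t)^j·(1/t^2)^(11-j), with t-exponent 1j − 2(11−j) = 3j − 22.
Set 3j − 22 = -19: j = 1.
C(11,1) = 11; (-1)^1 = -1; 1^10 = 1.
Coefficient = 11 · (-1) · 1 = -11.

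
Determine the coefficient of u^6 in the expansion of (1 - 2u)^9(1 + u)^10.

Coefficient of u^6 = Σ_{j} C(9,j)·(-2)^j·C(10,6-j)·1^(6-j) for j from 0 to 6.
= 210 + (-4536) + 30240 + (-80640) + 90720 + (-40320) + 5376 = 1050.

1050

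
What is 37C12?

1852482996

C(37,12) = (37·36·35·34·33·32·31·30·29·28·27·26) / 12! = 887342319056793600 / 479001600 = 1852482996.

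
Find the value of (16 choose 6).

C(16,6) = (16·15·14·13·12·11) / 6! = 5765760 / 720 = 8008.

8008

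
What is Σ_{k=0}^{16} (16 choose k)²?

Σ C(16,k)² is the coefficient of x^16 in (1+x)^16(1+x)^16 = (1+x)^32, i.e. C(32,16) = 601080390.

601080390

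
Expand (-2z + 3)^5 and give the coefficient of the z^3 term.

The general term is C(5,j)·(-2z)^j·(3)^(5-j); the z^3 term has j = 3.
C(5,3) = 10.
Coefficient = C(5,3) · (-2)^3 · 3^2 = 10 · (-8) · 9 = -720.

-720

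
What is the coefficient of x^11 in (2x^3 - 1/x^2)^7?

672

General term: C(7,j)·(2x^3)^j·(-1/x^2)^(7-j), with x-exponent 3j − 2(7−j) = 5j − 14.
Set 5j − 14 = 11: j = 5.
C(7,5) = 21; 2^5 = 32; (-1)^2 = 1.
Coefficient = 21 · 32 · 1 = 672.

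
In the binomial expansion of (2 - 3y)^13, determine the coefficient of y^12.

13817466

The general term is C(13,j)·(2)^j·(-3y)^(13-j); the y^12 term has j = 1.
C(13,1) = 13.
Coefficient = C(13,1) · 2^1 · (-3)^12 = 13 · 2 · 531441 = 13817466.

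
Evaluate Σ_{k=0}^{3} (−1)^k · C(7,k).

-20

The partial alternating sum Σ_{k=0}^{3} (−1)^k C(7,k) = (−1)^3 C(6,3) = -20.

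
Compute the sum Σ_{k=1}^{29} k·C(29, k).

Since k·C(29,k) = 29·C(28,k−1), the sum is 29·2^28 = 29·268435456 = 7784628224.

7784628224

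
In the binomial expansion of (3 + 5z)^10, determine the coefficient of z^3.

The general term is C(10,j)·(3)^j·(5z)^(10-j); the z^3 term has j = 7.
C(10,7) = 120.
Coefficient = C(10,7) · 3^7 · 5^3 = 120 · 2187 · 125 = 32805000.

32805000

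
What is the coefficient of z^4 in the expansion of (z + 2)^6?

The general term is C(6,j)·(z)^j·(2)^(6-j); the z^4 term has j = 4.
C(6,4) = 15.
Coefficient = C(6,4) · 2^2 = 15 · 4 = 60.

60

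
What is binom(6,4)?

C(6,4) = C(6,2) by symmetry.
C(6,2) = (6·5) / 2! = 30 / 2 = 15.

15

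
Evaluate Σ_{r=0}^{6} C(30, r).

768212

1 + 30 + 435 + 4060 + 27405 + 142506 + 593775 = 768212.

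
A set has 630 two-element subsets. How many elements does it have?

36

n(n−1)/2 = 630 ⇒ n(n−1) = 1260. Since 36·35 = 1260, n = 36.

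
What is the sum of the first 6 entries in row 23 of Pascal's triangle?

44552

1 + 23 + 253 + 1771 + 8855 + 33649 = 44552.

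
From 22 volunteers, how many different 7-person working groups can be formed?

This is C(22,7) = 170544.

170544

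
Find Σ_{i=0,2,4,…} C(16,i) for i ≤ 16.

32768

Half of (1+1)^16 + (1−1)^16 gives the even-index sum: 2^15 = 32768.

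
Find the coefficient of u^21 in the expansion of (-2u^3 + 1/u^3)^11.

General term: C(11,j)·(-2u^3)^j·(1/u^3)^(11-j), with u-exponent 3j − 3(11−j) = 6j − 33.
Set 6j − 33 = 21: j = 9.
C(11,9) = 55; (-2)^9 = -512; 1^2 = 1.
Coefficient = 55 · (-512) · 1 = -28160.

-28160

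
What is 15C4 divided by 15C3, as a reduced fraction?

C(n,k+1)/C(n,k) = (n−k)/(k+1) = (15−3)/(3+1) = 12/4 = 3.

3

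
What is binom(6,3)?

20

C(6,3) = (6·5·4) / 3! = 120 / 6 = 20.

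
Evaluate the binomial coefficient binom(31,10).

44352165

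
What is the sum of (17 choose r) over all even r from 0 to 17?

Even-r terms of row 17 sum to 2^16 = 65536.

65536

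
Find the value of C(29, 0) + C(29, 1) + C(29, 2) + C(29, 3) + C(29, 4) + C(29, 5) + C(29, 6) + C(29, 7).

2182396

1 + 29 + 406 + 3654 + 23751 + 118755 + 475020 + 1560780 = 2182396.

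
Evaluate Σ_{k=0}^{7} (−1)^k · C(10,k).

The partial alternating sum Σ_{k=0}^{7} (−1)^k C(10,k) = (−1)^7 C(9,7) = -36.

-36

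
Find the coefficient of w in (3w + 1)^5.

The general term is C(5,j)·(3w)^j·(1)^(5-j); the w^1 term has j = 1.
C(5,1) = 5.
Coefficient = C(5,1) · 3^1 = 5 · 3 = 15.

15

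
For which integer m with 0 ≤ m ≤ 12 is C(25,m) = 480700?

7

C(25,m) increases on 0 ≤ m ≤ 12. C(25,6) = 177100 and C(25,7) = 480700, so m = 7.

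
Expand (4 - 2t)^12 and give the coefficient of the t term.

-100663296

The general term is C(12,j)·(4)^j·(-2t)^(12-j); the t^1 term has j = 11.
C(12,11) = 12.
Coefficient = C(12,11) · 4^11 · (-2)^1 = 12 · 4194304 · (-2) = -100663296.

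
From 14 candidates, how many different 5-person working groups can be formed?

This is C(14,5) = 2002.

2002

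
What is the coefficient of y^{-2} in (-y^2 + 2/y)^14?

1025024

General term: C(14,j)·(-y^2)^j·(2/y)^(14-j), with y-exponent 2j − 1(14−j) = 3j − 14.
Set 3j − 14 = -2: j = 4.
C(14,4) = 1001; (-1)^4 = 1; 2^10 = 1024.
Coefficient = 1001 · 1 · 1024 = 1025024.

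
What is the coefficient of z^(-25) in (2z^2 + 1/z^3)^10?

20

General term: C(10,j)·(2z^2)^j·(1/z^3)^(10-j), with z-exponent 2j − 3(10−j) = 5j − 30.
Set 5j − 30 = -25: j = 1.
C(10,1) = 10; 2^1 = 2; 1^9 = 1.
Coefficient = 10 · 2 · 1 = 20.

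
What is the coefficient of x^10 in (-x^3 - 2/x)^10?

General term: C(10,j)·(-x^3)^j·(-2/x)^(10-j), with x-exponent 3j − 1(10−j) = 4j − 10.
Set 4j − 10 = 10: j = 5.
C(10,5) = 252; (-1)^5 = -1; (-2)^5 = -32.
Coefficient = 252 · (-1) · (-32) = 8064.

8064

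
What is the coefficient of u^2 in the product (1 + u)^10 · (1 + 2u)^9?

369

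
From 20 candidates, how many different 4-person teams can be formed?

This is C(20,4) = 4845.

4845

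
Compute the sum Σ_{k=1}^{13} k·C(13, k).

Differentiating (1+x)^13 and setting x=1: Σ k·C(13,k) = 13·2^12 = 53248.

53248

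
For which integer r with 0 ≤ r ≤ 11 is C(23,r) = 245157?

7

C(23,r) increases on 0 ≤ r ≤ 11. C(23,6) = 100947 and C(23,7) = 245157, so r = 7.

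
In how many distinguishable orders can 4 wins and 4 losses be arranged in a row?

70

Choose positions for the wins: C(8,4) = 70.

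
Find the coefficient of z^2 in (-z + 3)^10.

The general term is C(10,j)·(-z)^j·(3)^(10-j); the z^2 term has j = 2.
C(10,2) = 45.
Coefficient = C(10,2) · 3^8 = 45 · 6561 = 295245.

295245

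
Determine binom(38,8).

48903492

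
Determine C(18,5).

8568

C(18,5) = (18·17·16·15·14) / 5! = 1028160 / 120 = 8568.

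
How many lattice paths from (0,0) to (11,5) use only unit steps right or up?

4368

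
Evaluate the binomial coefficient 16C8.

12870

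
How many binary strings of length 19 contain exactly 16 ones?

Choose the 16 positions: C(19,16) = 969.

969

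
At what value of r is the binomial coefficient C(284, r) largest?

C(284,r) is maximized at r = 284/2 = 142.

142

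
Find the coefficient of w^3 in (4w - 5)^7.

The general term is C(7,j)·(4w)^j·(-5)^(7-j); the w^3 term has j = 3.
C(7,3) = 35.
Coefficient = C(7,3) · 4^3 · (-5)^4 = 35 · 64 · 625 = 1400000.

1400000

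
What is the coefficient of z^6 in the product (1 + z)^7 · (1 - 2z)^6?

Coefficient of z^6 = Σ_{j} C(7,j)·1^j·C(6,6-j)·(-2)^(6-j) for j from 0 to 6.
= 64 + (-1344) + 5040 + (-5600) + 2100 + (-252) + 7 = 15.

15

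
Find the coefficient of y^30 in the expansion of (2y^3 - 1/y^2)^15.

-1863680

General term: C(15,j)·(2y^3)^j·(-1/y^2)^(15-j), with y-exponent 3j − 2(15−j) = 5j − 30.
Set 5j − 30 = 30: j = 12.
C(15,12) = 455; 2^12 = 4096; (-1)^3 = -1.
Coefficient = 455 · 4096 · (-1) = -1863680.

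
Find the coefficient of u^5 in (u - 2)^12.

-101376

The general term is C(12,j)·(u)^j·(-2)^(12-j); the u^5 term has j = 5.
C(12,5) = 792.
Coefficient = C(12,5) · (-2)^7 = 792 · (-128) = -101376.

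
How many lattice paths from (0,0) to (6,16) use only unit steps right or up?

74613

Each path is a sequence of 22 steps with 6 rights: C(22,6) = 74613.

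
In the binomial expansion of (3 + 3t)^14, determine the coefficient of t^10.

The general term is C(14,j)·(3)^j·(3t)^(14-j); the t^10 term has j = 4.
C(14,4) = 1001.
Coefficient = C(14,4) · 3^4 · 3^10 = 1001 · 81 · 59049 = 4787751969.

4787751969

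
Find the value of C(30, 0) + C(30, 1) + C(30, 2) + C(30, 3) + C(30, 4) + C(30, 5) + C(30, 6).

768212

1 + 30 + 435 + 4060 + 27405 + 142506 + 593775 = 768212.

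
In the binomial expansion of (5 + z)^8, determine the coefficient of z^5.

7000

The general term is C(8,j)·(5)^j·(z)^(8-j); the z^5 term has j = 3.
C(8,3) = 56.
Coefficient = C(8,3) · 5^3 = 56 · 125 = 7000.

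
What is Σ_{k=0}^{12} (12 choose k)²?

Σ C(12,k)² is the coefficient of x^12 in (1+x)^12(1+x)^12 = (1+x)^24, i.e. C(24,12) = 2704156.

2704156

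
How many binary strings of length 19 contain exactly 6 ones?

27132

Choose the 6 positions: C(19,6) = 27132.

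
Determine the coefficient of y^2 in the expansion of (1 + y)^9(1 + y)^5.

(1 + y)^9(1 + y)^5 = (1 + y)^14, so the coefficient of y^2 is C(14,2)·1^2 = 91·1 = 91.

91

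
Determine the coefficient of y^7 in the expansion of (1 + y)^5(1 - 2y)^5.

120

Coefficient of y^7 = Σ_{j} C(5,j)·1^j·C(5,7-j)·(-2)^(7-j) for j from 2 to 5.
= (-320) + 800 + (-400) + 40 = 120.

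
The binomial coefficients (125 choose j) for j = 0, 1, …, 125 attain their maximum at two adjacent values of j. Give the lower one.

62

For odd n = 125, C(125,j) peaks at j = (n−1)/2 and (n+1)/2; the lower is 62.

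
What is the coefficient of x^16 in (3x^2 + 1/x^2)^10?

196830

General term: C(10,j)·(3x^2)^j·(1/x^2)^(10-j), with x-exponent 2j − 2(10−j) = 4j − 20.
Set 4j − 20 = 16: j = 9.
C(10,9) = 10; 3^9 = 19683; 1^1 = 1.
Coefficient = 10 · 19683 · 1 = 196830.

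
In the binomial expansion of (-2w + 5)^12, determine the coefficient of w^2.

The general term is C(12,j)·(-2w)^j·(5)^(12-j); the w^2 term has j = 2.
C(12,2) = 66.
Coefficient = C(12,2) · (-2)^2 · 5^10 = 66 · 4 · 9765625 = 2578125000.

2578125000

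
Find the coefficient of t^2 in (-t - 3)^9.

-78732

The general term is C(9,j)·(-t)^j·(-3)^(9-j); the t^2 term has j = 2.
C(9,2) = 36.
Coefficient = C(9,2) · (-3)^7 = 36 · (-2187) = -78732.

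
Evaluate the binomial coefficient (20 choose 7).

C(20,7) = (20·19·18·17·16·15·14) / 7! = 390700800 / 5040 = 77520.

77520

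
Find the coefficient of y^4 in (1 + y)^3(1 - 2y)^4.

-16

Coefficient of y^4 = Σ_{j} C(3,j)·1^j·C(4,4-j)·(-2)^(4-j) for j from 0 to 3.
= 16 + (-96) + 72 + (-8) = -16.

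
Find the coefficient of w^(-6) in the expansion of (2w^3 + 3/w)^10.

393660

General term: C(10,j)·(2w^3)^j·(3/w)^(10-j), with w-exponent 3j − 1(10−j) = 4j − 10.
Set 4j − 10 = -6: j = 1.
C(10,1) = 10; 2^1 = 2; 3^9 = 19683.
Coefficient = 10 · 2 · 19683 = 393660.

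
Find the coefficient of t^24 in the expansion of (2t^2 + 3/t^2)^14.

General term: C(14,j)·(2t^2)^j·(3/t^2)^(14-j), with t-exponent 2j − 2(14−j) = 4j − 28.
Set 4j − 28 = 24: j = 13.
C(14,13) = 14; 2^13 = 8192; 3^1 = 3.
Coefficient = 14 · 8192 · 3 = 344064.

344064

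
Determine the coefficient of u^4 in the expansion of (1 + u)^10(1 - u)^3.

-25

Coefficient of u^4 = Σ_{j} C(10,j)·1^j·C(3,4-j)·(-1)^(4-j) for j from 1 to 4.
= (-10) + 135 + (-360) + 210 = -25.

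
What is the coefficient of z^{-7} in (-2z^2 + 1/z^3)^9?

General term: C(9,j)·(-2z^2)^j·(1/z^3)^(9-j), with z-exponent 2j − 3(9−j) = 5j − 27.
Set 5j − 27 = -7: j = 4.
C(9,4) = 126; (-2)^4 = 16; 1^5 = 1.
Coefficient = 126 · 16 · 1 = 2016.

2016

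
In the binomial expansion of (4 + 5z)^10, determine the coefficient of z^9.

78125000

The general term is C(10,j)·(4)^j·(5z)^(10-j); the z^9 term has j = 1.
C(10,1) = 10.
Coefficient = C(10,1) · 4^1 · 5^9 = 10 · 4 · 1953125 = 78125000.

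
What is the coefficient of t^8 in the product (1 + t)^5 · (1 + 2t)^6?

3920

Coefficient of t^8 = Σ_{j} C(5,j)·1^j·C(6,8-j)·2^(8-j) for j from 2 to 5.
= 640 + 1920 + 1200 + 160 = 3920.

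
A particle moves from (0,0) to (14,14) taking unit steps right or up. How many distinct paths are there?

40116600

Each path is a sequence of 28 steps with 14 rights: C(28,14) = 40116600.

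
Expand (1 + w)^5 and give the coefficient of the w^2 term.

The general term is C(5,j)·(1)^j·(w)^(5-j); the w^2 term has j = 3.
C(5,3) = 10.
Coefficient = C(5,3) = 10.

10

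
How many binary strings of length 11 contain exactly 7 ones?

Choose the 7 positions: C(11,7) = 330.

330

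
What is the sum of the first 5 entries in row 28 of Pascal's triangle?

24158

1 + 28 + 378 + 3276 + 20475 = 24158.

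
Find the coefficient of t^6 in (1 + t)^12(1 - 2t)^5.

100

Coefficient of t^6 = Σ_{j} C(12,j)·1^j·C(5,6-j)·(-2)^(6-j) for j from 1 to 6.
= (-384) + 5280 + (-17600) + 19800 + (-7920) + 924 = 100.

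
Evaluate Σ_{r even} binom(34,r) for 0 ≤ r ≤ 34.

8589934592

Even-r terms of row 34 sum to 2^33 = 8589934592.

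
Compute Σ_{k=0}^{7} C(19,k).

1 + 19 + 171 + 969 + 3876 + 11628 + 27132 + 50388 = 94184.

94184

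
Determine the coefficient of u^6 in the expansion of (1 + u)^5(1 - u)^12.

32

Coefficient of u^6 = Σ_{j} C(5,j)·1^j·C(12,6-j)·(-1)^(6-j) for j from 0 to 5.
= 924 + (-3960) + 4950 + (-2200) + 330 + (-12) = 32.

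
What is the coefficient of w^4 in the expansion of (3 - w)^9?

The general term is C(9,j)·(3)^j·(-w)^(9-j); the w^4 term has j = 5.
C(9,5) = 126.
Coefficient = C(9,5) · 3^5 = 126 · 243 = 30618.

30618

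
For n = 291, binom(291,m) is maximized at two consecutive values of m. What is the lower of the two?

145

For odd n = 291, C(291,m) peaks at m = (n−1)/2 and (n+1)/2; the lower is 145.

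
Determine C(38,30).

C(38,30) = C(38,8) by symmetry.
C(38,8) = (38·37·36·35·34·33·32·31) / 8! = 1971788797440 / 40320 = 48903492.

48903492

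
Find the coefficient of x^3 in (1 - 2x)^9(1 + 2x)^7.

Coefficient of x^3 = Σ_{j} C(9,j)·(-2)^j·C(7,3-j)·2^(3-j) for j from 0 to 3.
= 280 + (-1512) + 2016 + (-672) = 112.

112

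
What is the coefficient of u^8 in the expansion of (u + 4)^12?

126720

The general term is C(12,j)·(u)^j·(4)^(12-j); the u^8 term has j = 8.
C(12,8) = 495.
Coefficient = C(12,8) · 4^4 = 495 · 256 = 126720.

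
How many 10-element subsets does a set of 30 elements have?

30045015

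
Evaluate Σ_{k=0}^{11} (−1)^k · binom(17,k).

The partial alternating sum Σ_{k=0}^{11} (−1)^k C(17,k) = (−1)^11 C(16,11) = -4368.

-4368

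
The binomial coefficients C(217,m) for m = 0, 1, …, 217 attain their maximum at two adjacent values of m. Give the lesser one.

For odd n = 217, C(217,m) peaks at m = (n−1)/2 and (n+1)/2; the lesser is 108.

108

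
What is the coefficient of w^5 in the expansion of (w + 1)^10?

252

The general term is C(10,j)·(w)^j·(1)^(10-j); the w^5 term has j = 5.
C(10,5) = 252.
Coefficient = C(10,5) = 252.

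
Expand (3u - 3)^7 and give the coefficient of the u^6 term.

The general term is C(7,j)·(3u)^j·(-3)^(7-j); the u^6 term has j = 6.
C(7,6) = 7.
Coefficient = C(7,6) · 3^6 · (-3)^1 = 7 · 729 · (-3) = -15309.

-15309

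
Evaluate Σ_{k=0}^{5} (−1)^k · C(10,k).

-126

The partial alternating sum Σ_{k=0}^{5} (−1)^k C(10,k) = (−1)^5 C(9,5) = -126.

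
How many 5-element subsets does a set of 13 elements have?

C(13,5) = (13·12·11·10·9) / 5! = 154440 / 120 = 1287.

1287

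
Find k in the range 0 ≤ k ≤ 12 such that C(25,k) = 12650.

4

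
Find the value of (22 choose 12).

646646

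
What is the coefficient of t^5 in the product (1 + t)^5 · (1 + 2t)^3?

231

Coefficient of t^5 = Σ_{j} C(5,j)·1^j·C(3,5-j)·2^(5-j) for j from 2 to 5.
= 80 + 120 + 30 + 1 = 231.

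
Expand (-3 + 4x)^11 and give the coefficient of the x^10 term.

-34603008

The general term is C(11,j)·(-3)^j·(4x)^(11-j); the x^10 term has j = 1.
C(11,1) = 11.
Coefficient = C(11,1) · (-3)^1 · 4^10 = 11 · (-3) · 1048576 = -34603008.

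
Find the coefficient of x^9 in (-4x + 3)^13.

The general term is C(13,j)·(-4x)^j·(3)^(13-j); the x^9 term has j = 9.
C(13,9) = 715.
Coefficient = C(13,9) · (-4)^9 · 3^4 = 715 · (-262144) · 81 = -15182069760.

-15182069760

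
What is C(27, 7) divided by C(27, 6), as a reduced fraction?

C(n,k+1)/C(n,k) = (n−k)/(k+1) = (27−6)/(6+1) = 21/7 = 3.

3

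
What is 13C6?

1716

C(13,6) = (13·12·11·10·9·8) / 6! = 1235520 / 720 = 1716.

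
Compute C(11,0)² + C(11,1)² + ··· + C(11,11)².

705432

By Vandermonde's identity, Σ C(11,r)² = C(22,11) = 705432.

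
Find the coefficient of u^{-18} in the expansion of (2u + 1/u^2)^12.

264

General term: C(12,j)·(2u)^j·(1/u^2)^(12-j), with u-exponent 1j − 2(12−j) = 3j − 24.
Set 3j − 24 = -18: j = 2.
C(12,2) = 66; 2^2 = 4; 1^10 = 1.
Coefficient = 66 · 4 · 1 = 264.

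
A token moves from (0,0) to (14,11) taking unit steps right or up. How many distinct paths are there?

4457400

Each path is a sequence of 25 steps with 14 rights: C(25,14) = 4457400.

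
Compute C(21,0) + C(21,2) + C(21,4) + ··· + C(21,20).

1048576

Even-r terms of row 21 sum to 2^20 = 1048576.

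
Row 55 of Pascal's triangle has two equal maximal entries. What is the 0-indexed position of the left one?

For odd n = 55, C(55,j) peaks at j = (n−1)/2 and (n+1)/2; the lesser is 27.

27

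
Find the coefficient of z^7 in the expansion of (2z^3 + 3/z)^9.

General term: C(9,j)·(2z^3)^j·(3/z)^(9-j), with z-exponent 3j − 1(9−j) = 4j − 9.
Set 4j − 9 = 7: j = 4.
C(9,4) = 126; 2^4 = 16; 3^5 = 243.
Coefficient = 126 · 16 · 243 = 489888.

489888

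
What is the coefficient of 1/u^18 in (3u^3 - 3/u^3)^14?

General term: C(14,j)·(3u^3)^j·(-3/u^3)^(14-j), with u-exponent 3j − 3(14−j) = 6j − 42.
Set 6j − 42 = -18: j = 4.
C(14,4) = 1001; 3^4 = 81; (-3)^10 = 59049.
Coefficient = 1001 · 81 · 59049 = 4787751969.

4787751969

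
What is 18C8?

43758

C(18,8) = (18·17·16·15·14·13·12·11) / 8! = 1764322560 / 40320 = 43758.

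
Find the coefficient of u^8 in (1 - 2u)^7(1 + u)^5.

-360

Coefficient of u^8 = Σ_{j} C(7,j)·(-2)^j·C(5,8-j)·1^(8-j) for j from 3 to 7.
= (-280) + 2800 + (-6720) + 4480 + (-640) = -360.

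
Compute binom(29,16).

C(29,16) = C(29,13) by symmetry.
C(29,13) = (29·28·27·26·25·24·23·22·21·20·19·18·17) / 13! = 422590010274432000 / 6227020800 = 67863915.

67863915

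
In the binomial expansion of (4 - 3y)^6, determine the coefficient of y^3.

-34560

The general term is C(6,j)·(4)^j·(-3y)^(6-j); the y^3 term has j = 3.
C(6,3) = 20.
Coefficient = C(6,3) · 4^3 · (-3)^3 = 20 · 64 · (-27) = -34560.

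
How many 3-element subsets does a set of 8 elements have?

56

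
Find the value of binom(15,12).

C(15,12) = C(15,3) by symmetry.
C(15,3) = (15·14·13) / 3! = 2730 / 6 = 455.

455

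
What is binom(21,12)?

293930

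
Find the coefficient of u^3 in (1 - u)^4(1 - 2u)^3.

Coefficient of u^3 = Σ_{j} C(4,j)·(-1)^j·C(3,3-j)·(-2)^(3-j) for j from 0 to 3.
= (-8) + (-48) + (-36) + (-4) = -96.

-96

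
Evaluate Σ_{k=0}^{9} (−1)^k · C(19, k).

-48620

The partial alternating sum Σ_{k=0}^{9} (−1)^k C(19,k) = (−1)^9 C(18,9) = -48620.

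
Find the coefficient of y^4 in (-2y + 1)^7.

560

The general term is C(7,j)·(-2y)^j·(1)^(7-j); the y^4 term has j = 4.
C(7,4) = 35.
Coefficient = C(7,4) · (-2)^4 = 35 · 16 = 560.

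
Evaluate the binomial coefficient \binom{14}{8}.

3003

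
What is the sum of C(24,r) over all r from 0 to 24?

16777216

The entries of row 24 sum to 2^24 = 16777216.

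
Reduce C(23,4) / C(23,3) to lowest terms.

C(n,k+1)/C(n,k) = (n−k)/(k+1) = (23−3)/(3+1) = 20/4 = 5.

5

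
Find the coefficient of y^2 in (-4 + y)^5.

The general term is C(5,j)·(-4)^j·(y)^(5-j); the y^2 term has j = 3.
C(5,3) = 10.
Coefficient = C(5,3) · (-4)^3 = 10 · (-64) = -640.

-640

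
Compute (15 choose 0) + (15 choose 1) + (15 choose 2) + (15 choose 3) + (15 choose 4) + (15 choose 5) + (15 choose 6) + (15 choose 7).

16384

1 + 15 + 105 + 455 + 1365 + 3003 + 5005 + 6435 = 16384.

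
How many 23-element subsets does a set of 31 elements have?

C(31,23) = C(31,8) by symmetry.
C(31,8) = (31·30·29·28·27·26·25·24) / 8! = 318073392000 / 40320 = 7888725.

7888725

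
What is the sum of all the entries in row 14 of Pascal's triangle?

16384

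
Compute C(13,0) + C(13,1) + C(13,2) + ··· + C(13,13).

The entries of row 13 sum to 2^13 = 8192.

8192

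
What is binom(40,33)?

18643560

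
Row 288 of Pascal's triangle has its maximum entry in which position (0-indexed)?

C(288,r) is maximized at r = 288/2 = 144.

144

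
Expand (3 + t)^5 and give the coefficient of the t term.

405

The general term is C(5,j)·(3)^j·(t)^(5-j); the t^1 term has j = 4.
C(5,4) = 5.
Coefficient = C(5,4) · 3^4 = 5 · 81 = 405.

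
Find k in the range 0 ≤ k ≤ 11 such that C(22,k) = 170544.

C(22,k) increases on 0 ≤ k ≤ 11. C(22,6) = 74613 and C(22,7) = 170544, so k = 7.

7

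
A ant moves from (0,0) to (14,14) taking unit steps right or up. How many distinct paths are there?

40116600

Each path is a sequence of 28 steps with 14 rights: C(28,14) = 40116600.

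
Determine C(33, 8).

13884156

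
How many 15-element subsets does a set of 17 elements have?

C(17,15) = C(17,2) by symmetry.
C(17,2) = (17·16) / 2! = 272 / 2 = 136.

136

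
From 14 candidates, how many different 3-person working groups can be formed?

This is C(14,3) = 364.

364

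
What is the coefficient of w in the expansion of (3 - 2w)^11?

-1299078

The general term is C(11,j)·(3)^j·(-2w)^(11-j); the w^1 term has j = 10.
C(11,10) = 11.
Coefficient = C(11,10) · 3^10 · (-2)^1 = 11 · 59049 · (-2) = -1299078.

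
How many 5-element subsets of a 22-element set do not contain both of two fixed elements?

All 5-subsets: C(22,5) = 26334. Those containing both fixed elements: C(20,3) = 1140.
26334 − 1140 = 25194.

25194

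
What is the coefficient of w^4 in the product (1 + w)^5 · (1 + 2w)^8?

4645

Coefficient of w^4 = Σ_{j} C(5,j)·1^j·C(8,4-j)·2^(4-j) for j from 0 to 4.
= 1120 + 2240 + 1120 + 160 + 5 = 4645.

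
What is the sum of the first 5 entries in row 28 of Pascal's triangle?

24158

1 + 28 + 378 + 3276 + 20475 = 24158.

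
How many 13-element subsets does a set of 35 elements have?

C(35,13) = (35·34·33·32·31·30·29·28·27·26·25·24·23) / 13! = 9193186188426240000 / 6227020800 = 1476337800.

1476337800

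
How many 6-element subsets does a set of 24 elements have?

C(24,6) = (24·23·22·21·20·19) / 6! = 96909120 / 720 = 134596.

134596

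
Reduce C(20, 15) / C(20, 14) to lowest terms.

2/5

C(n,k+1)/C(n,k) = (n−k)/(k+1) = (20−14)/(14+1) = 6/15 = 2/5.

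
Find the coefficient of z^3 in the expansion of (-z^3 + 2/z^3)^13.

-109824

General term: C(13,j)·(-z^3)^j·(2/z^3)^(13-j), with z-exponent 3j − 3(13−j) = 6j − 39.
Set 6j − 39 = 3: j = 7.
C(13,7) = 1716; (-1)^7 = -1; 2^6 = 64.
Coefficient = 1716 · (-1) · 64 = -109824.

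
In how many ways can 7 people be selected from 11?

330

This is C(11,7) = 330.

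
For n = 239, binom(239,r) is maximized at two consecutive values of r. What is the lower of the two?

For odd n = 239, C(239,r) peaks at r = (n−1)/2 and (n+1)/2; the lower is 119.

119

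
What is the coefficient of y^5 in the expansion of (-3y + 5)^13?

-122164453125

The general term is C(13,j)·(-3y)^j·(5)^(13-j); the y^5 term has j = 5.
C(13,5) = 1287.
Coefficient = C(13,5) · (-3)^5 · 5^8 = 1287 · (-243) · 390625 = -122164453125.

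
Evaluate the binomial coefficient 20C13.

C(20,13) = C(20,7) by symmetry.
C(20,7) = (20·19·18·17·16·15·14) / 7! = 390700800 / 5040 = 77520.

77520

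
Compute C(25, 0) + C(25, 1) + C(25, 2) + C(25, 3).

1 + 25 + 300 + 2300 = 2626.

2626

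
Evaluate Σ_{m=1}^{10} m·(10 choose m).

5120

Differentiating (1+x)^10 and setting x=1: Σ m·C(10,m) = 10·2^9 = 5120.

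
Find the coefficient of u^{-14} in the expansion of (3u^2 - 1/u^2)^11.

General term: C(11,j)·(3u^2)^j·(-1/u^2)^(11-j), with u-exponent 2j − 2(11−j) = 4j − 22.
Set 4j − 22 = -14: j = 2.
C(11,2) = 55; 3^2 = 9; (-1)^9 = -1.
Coefficient = 55 · 9 · (-1) = -495.

-495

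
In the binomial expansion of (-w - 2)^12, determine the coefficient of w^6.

The general term is C(12,j)·(-w)^j·(-2)^(12-j); the w^6 term has j = 6.
C(12,6) = 924.
Coefficient = C(12,6) · (-2)^6 = 924 · 64 = 59136.

59136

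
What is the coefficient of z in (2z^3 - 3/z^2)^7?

22680

General term: C(7,j)·(2z^3)^j·(-3/z^2)^(7-j), with z-exponent 3j − 2(7−j) = 5j − 14.
Set 5j − 14 = 1: j = 3.
C(7,3) = 35; 2^3 = 8; (-3)^4 = 81.
Coefficient = 35 · 8 · 81 = 22680.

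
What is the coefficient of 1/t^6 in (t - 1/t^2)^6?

15

General term: C(6,j)·(t)^j·(-1/t^2)^(6-j), with t-exponent 1j − 2(6−j) = 3j − 12.
Set 3j − 12 = -6: j = 2.
C(6,2) = 15; 1^2 = 1; (-1)^4 = 1.
Coefficient = 15 · 1 · 1 = 15.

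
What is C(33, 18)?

1037158320

C(33,18) = C(33,15) by symmetry.
C(33,15) = (33·32·31·30·29·28·27·26·25·24·23·22·21·20·19) / 15! = 1356265350621941760000 / 1307674368000 = 1037158320.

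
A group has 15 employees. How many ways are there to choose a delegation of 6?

5005

This is C(15,6) = 5005.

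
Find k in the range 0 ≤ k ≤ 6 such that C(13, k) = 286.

C(13,k) increases on 0 ≤ k ≤ 6. C(13,2) = 78 and C(13,3) = 286, so k = 3.

3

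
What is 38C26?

C(38,26) = C(38,12) by symmetry.
C(38,12) = (38·37·36·35·34·33·32·31·30·29·28·27) / 12! = 1296884927852236800 / 479001600 = 2707475148.

2707475148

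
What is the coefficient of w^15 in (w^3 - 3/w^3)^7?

General term: C(7,j)·(w^3)^j·(-3/w^3)^(7-j), with w-exponent 3j − 3(7−j) = 6j − 21.
Set 6j − 21 = 15: j = 6.
C(7,6) = 7; 1^6 = 1; (-3)^1 = -3.
Coefficient = 7 · 1 · (-3) = -21.

-21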